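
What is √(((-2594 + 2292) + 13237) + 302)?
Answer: √13237 ≈ 115.05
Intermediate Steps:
√(((-2594 + 2292) + 13237) + 302) = √((-302 + 13237) + 302) = √(12935 + 302) = √13237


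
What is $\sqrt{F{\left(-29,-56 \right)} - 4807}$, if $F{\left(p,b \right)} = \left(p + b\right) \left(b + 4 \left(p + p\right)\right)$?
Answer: $\sqrt{19673} \approx 140.26$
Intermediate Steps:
$F{\left(p,b \right)} = \left(b + p\right) \left(b + 8 p\right)$ ($F{\left(p,b \right)} = \left(b + p\right) \left(b + 4 \cdot 2 p\right) = \left(b + p\right) \left(b + 8 p\right)$)
$\sqrt{F{\left(-29,-56 \right)} - 4807} = \sqrt{\left(\left(-56\right)^{2} + 8 \left(-29\right)^{2} + 9 \left(-56\right) \left(-29\right)\right) - 4807} = \sqrt{\left(3136 + 8 \cdot 841 + 14616\right) - 4807} = \sqrt{\left(3136 + 6728 + 14616\right) - 4807} = \sqrt{24480 - 4807} = \sqrt{19673}$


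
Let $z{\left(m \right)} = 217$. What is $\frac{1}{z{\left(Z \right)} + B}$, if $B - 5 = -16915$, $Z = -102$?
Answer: $- \frac{1}{16693} \approx -5.9905 \cdot 10^{-5}$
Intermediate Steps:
$B = -16910$ ($B = 5 - 16915 = -16910$)
$\frac{1}{z{\left(Z \right)} + B} = \frac{1}{217 - 16910} = \frac{1}{-16693} = - \frac{1}{16693}$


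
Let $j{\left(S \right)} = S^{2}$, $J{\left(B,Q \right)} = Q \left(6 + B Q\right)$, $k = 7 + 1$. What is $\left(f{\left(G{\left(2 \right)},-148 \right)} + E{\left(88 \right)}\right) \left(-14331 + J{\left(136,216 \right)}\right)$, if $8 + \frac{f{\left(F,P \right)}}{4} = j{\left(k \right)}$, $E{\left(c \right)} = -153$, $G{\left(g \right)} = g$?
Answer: $449584851$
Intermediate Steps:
$k = 8$
$f{\left(F,P \right)} = 224$ ($f{\left(F,P \right)} = -32 + 4 \cdot 8^{2} = -32 + 4 \cdot 64 = -32 + 256 = 224$)
$\left(f{\left(G{\left(2 \right)},-148 \right)} + E{\left(88 \right)}\right) \left(-14331 + J{\left(136,216 \right)}\right) = \left(224 - 153\right) \left(-14331 + 216 \left(6 + 136 \cdot 216\right)\right) = 71 \left(-14331 + 216 \left(6 + 29376\right)\right) = 71 \left(-14331 + 216 \cdot 29382\right) = 71 \left(-14331 + 6346512\right) = 71 \cdot 6332181 = 449584851$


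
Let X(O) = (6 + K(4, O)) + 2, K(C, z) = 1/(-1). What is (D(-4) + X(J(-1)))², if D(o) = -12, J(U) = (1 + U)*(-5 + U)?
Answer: 25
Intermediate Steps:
K(C, z) = -1
X(O) = 7 (X(O) = (6 - 1) + 2 = 5 + 2 = 7)
(D(-4) + X(J(-1)))² = (-12 + 7)² = (-5)² = 25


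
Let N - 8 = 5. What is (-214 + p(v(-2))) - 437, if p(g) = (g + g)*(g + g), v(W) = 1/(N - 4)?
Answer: -52727/81 ≈ -650.95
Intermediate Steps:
N = 13 (N = 8 + 5 = 13)
v(W) = 1/9 (v(W) = 1/(13 - 4) = 1/9)
p(g) = 4*g**2 (p(g) = (2*g)*(2*g) = 4*g**2)
(-214 + p(v(-2))) - 437 = (-214 + 4*(1/9)**2) - 437 = (-214 + 4*(1/81)) - 437 = (-214 + 4/81) - 437 = -17330/81 - 437 = -52727/81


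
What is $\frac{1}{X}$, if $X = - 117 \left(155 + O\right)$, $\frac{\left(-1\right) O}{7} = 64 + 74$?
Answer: $\frac{1}{94887} \approx 1.0539 \cdot 10^{-5}$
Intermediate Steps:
$O = -966$ ($O = - 7 \left(64 + 74\right) = \left(-7\right) 138 = -966$)
$X = 94887$ ($X = - 117 \left(155 - 966\right) = \left(-117\right) \left(-811\right) = 94887$)
$\frac{1}{X} = \frac{1}{94887}$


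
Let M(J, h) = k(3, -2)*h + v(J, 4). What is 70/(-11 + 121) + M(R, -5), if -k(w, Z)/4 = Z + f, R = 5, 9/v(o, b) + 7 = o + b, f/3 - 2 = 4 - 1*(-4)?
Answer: 12433/22 ≈ 565.14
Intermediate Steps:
f = 30 (f = 6 + 3*(4 - 1*(-4)) = 6 + 3*(4 + 4) = 6 + 3*8 = 6 + 24 = 30)
v(o, b) = 9/(-7 + b + o) (v(o, b) = 9/(-7 + (o + b)) = 9/(-7 + (b + o)) = 9/(-7 + b + o))
k(w, Z) = -120 - 4*Z (k(w, Z) = -4*(Z + 30) = -4*(30 + Z) = -120 - 4*Z)
M(J, h) = -112*h + 9/(-3 + J) (M(J, h) = (-120 - 4*(-2))*h + 9/(-7 + 4 + J) = (-120 + 8)*h + 9/(-3 + J) = -112*h + 9/(-3 + J))
70/(-11 + 121) + M(R, -5) = 70/(-11 + 121) + (9 - 112*(-5)*(-3 + 5))/(-3 + 5) = 70/110 + (9 - 112*(-5)*2)/2 = 70*(1/110) + (9 + 1120)/2 = 7/11 + (1/2)*1129 = 7/11 + 1129/2 = 12433/22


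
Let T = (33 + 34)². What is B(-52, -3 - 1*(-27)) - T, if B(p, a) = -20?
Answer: -4509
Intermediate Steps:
T = 4489 (T = 67² = 4489)
B(-52, -3 - 1*(-27)) - T = -20 - 1*4489 = -20 - 4489 = -4509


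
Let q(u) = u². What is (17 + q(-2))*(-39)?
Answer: -819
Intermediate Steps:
(17 + q(-2))*(-39) = (17 + (-2)²)*(-39) = (17 + 4)*(-39) = 21*(-39) = -819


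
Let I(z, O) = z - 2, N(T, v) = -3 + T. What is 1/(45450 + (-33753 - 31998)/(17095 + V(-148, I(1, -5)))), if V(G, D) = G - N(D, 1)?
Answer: 16951/770357199 ≈ 2.2004e-5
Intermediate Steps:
I(z, O) = -2 + z
V(G, D) = 3 + G - D (V(G, D) = G - (-3 + D) = G + (3 - D) = 3 + G - D)
1/(45450 + (-33753 - 31998)/(17095 + V(-148, I(1, -5)))) = 1/(45450 + (-33753 - 31998)/(17095 + (3 - 148 - (-2 + 1)))) = 1/(45450 - 65751/(17095 + (3 - 148 - 1*(-1)))) = 1/(45450 - 65751/(17095 + (3 - 148 + 1))) = 1/(45450 - 65751/(17095 - 144)) = 1/(45450 - 65751/16951) = 1/(770357199/16951) = 16951/770357199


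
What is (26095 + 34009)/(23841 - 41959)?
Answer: -30052/9059 ≈ -3.3174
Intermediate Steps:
(26095 + 34009)/(23841 - 41959) = 60104/(-18118) = 60104*(-1/18118) = -30052/9059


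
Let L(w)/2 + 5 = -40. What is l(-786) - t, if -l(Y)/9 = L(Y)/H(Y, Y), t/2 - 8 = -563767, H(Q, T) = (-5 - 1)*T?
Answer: 295409761/262 ≈ 1.1275e+6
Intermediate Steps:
L(w) = -90 (L(w) = -10 + 2*(-40) = -10 - 80 = -90)
H(Q, T) = -6*T
t = -1127518 (t = 16 + 2*(-563767) = 16 - 1127534 = -1127518)
l(Y) = -135/Y (l(Y) = -(-810)/((-6*Y)) = -(-810)*(-1/(6*Y)) = -135/Y)
l(-786) - t = -135/(-786) - 1*(-1127518) = -135*(-1/786) + 1127518 = 45/262 + 1127518 = 295409761/262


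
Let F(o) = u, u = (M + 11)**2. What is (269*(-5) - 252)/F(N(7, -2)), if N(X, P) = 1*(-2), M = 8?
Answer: -1597/361 ≈ -4.4238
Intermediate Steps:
N(X, P) = -2
u = 361 (u = (8 + 11)**2 = 19**2 = 361)
F(o) = 361
(269*(-5) - 252)/F(N(7, -2)) = (269*(-5) - 252)/361 = (-1345 - 252)*(1/361) = -1597*1/361 = -1597/361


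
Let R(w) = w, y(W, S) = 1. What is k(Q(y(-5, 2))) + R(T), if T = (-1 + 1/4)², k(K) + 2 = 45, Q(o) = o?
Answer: 697/16 ≈ 43.563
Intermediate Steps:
k(K) = 43 (k(K) = -2 + 45 = 43)
T = 9/16 (T = (-1 + 1*(¼))² = (-1 + ¼)² = (-¾)² = 9/16 ≈ 0.56250)
k(Q(y(-5, 2))) + R(T) = 43 + 9/16 = 697/16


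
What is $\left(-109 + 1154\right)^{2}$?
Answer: $1092025$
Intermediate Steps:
$\left(-109 + 1154\right)^{2} = 1045^{2} = 1092025$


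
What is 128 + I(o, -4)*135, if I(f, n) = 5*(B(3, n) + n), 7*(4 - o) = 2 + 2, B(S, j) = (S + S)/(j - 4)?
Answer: -12313/4 ≈ -3078.3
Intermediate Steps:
B(S, j) = 2*S/(-4 + j) (B(S, j) = (2*S)/(-4 + j) = 2*S/(-4 + j))
o = 24/7 (o = 4 - (2 + 2)/7 = 4 - ⅐*4 = 4 - 4/7 = 24/7 ≈ 3.4286)
I(f, n) = 5*n + 30/(-4 + n) (I(f, n) = 5*(2*3/(-4 + n) + n) = 5*(6/(-4 + n) + n) = 5*(n + 6/(-4 + n)) = 5*n + 30/(-4 + n))
128 + I(o, -4)*135 = 128 + (5*(6 - 4*(-4 - 4))/(-4 - 4))*135 = 128 + (5*(6 - 4*(-8))/(-8))*135 = 128 + (5*(-⅛)*(6 + 32))*135 = 128 + (5*(-⅛)*38)*135 = 128 - 95/4*135 = 128 - 12825/4 = -12313/4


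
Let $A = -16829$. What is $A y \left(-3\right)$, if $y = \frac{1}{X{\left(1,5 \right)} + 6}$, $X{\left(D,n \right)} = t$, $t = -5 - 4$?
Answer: $-16829$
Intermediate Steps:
$t = -9$
$X{\left(D,n \right)} = -9$
$y = - \frac{1}{3}$ ($y = \frac{1}{-9 + 6} = \frac{1}{-3} = - \frac{1}{3} \approx -0.33333$)
$A y \left(-3\right) = - 16829 \left(\left(- \frac{1}{3}\right) \left(-3\right)\right) = \left(-16829\right) 1 = -16829$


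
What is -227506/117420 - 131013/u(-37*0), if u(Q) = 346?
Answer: -101725418/267285 ≈ -380.59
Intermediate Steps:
-227506/117420 - 131013/u(-37*0) = -227506/117420 - 131013/346 = -227506*1/117420 - 131013*1/346 = -5987/3090 - 131013/346 = -101725418/267285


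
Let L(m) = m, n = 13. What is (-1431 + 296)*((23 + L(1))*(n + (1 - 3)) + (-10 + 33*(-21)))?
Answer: 498265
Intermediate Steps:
(-1431 + 296)*((23 + L(1))*(n + (1 - 3)) + (-10 + 33*(-21))) = (-1431 + 296)*((23 + 1)*(13 + (1 - 3)) + (-10 + 33*(-21))) = -1135*(24*(13 - 2) + (-10 - 693)) = -1135*(24*11 - 703) = -1135*(264 - 703) = -1135*(-439) = 498265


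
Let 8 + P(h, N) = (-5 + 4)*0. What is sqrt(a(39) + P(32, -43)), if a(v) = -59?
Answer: I*sqrt(67) ≈ 8.1853*I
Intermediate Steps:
P(h, N) = -8 (P(h, N) = -8 + (-5 + 4)*0 = -8 - 1*0 = -8 + 0 = -8)
sqrt(a(39) + P(32, -43)) = sqrt(-59 - 8) = sqrt(-67) = I*sqrt(67)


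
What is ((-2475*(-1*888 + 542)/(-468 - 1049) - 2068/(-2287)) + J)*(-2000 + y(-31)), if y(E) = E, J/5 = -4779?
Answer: 172342833539469/3469379 ≈ 4.9675e+7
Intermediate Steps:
J = -23895 (J = 5*(-4779) = -23895)
((-2475*(-1*888 + 542)/(-468 - 1049) - 2068/(-2287)) + J)*(-2000 + y(-31)) = ((-2475*(-1*888 + 542)/(-468 - 1049) - 2068/(-2287)) - 23895)*(-2000 - 31) = ((-2475/((-1517/(-888 + 542))) - 2068*(-1/2287)) - 23895)*(-2031) = ((-2475/((-1517/(-346))) + 2068/2287) - 23895)*(-2031) = ((-2475/((-1517*(-1/346))) + 2068/2287) - 23895)*(-2031) = ((-2475/1517/346 + 2068/2287) - 23895)*(-2031) = ((-2475*346/1517 + 2068/2287) - 23895)*(-2031) = ((-856350/1517 + 2068/2287) - 23895)*(-2031) = (-1955335294/3469379 - 23895)*(-2031) = -84856146499/3469379*(-2031) = 172342833539469/3469379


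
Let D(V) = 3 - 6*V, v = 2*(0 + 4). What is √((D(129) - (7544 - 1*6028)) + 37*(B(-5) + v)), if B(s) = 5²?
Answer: I*√1066 ≈ 32.65*I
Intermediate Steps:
v = 8 (v = 2*4 = 8)
B(s) = 25
√((D(129) - (7544 - 1*6028)) + 37*(B(-5) + v)) = √(((3 - 6*129) - (7544 - 1*6028)) + 37*(25 + 8)) = √(((3 - 774) - (7544 - 6028)) + 37*33) = √((-771 - 1*1516) + 1221) = √((-771 - 1516) + 1221) = √(-2287 + 1221) = √(-1066) = I*√1066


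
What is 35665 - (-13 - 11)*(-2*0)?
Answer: 35665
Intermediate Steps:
35665 - (-13 - 11)*(-2*0) = 35665 - (-24)*0 = 35665 - 1*0 = 35665 + 0 = 35665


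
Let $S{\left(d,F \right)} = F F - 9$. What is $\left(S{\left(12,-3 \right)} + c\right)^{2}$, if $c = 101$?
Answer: $10201$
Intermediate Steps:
$S{\left(d,F \right)} = -9 + F^{2}$ ($S{\left(d,F \right)} = F^{2} - 9 = -9 + F^{2}$)
$\left(S{\left(12,-3 \right)} + c\right)^{2} = \left(\left(-9 + \left(-3\right)^{2}\right) + 101\right)^{2} = \left(\left(-9 + 9\right) + 101\right)^{2} = \left(0 + 101\right)^{2} = 101^{2} = 10201$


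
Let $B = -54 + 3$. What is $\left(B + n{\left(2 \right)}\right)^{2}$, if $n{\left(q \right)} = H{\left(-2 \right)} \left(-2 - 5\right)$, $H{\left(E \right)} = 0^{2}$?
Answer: $2601$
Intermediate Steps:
$B = -51$
$H{\left(E \right)} = 0$
$n{\left(q \right)} = 0$ ($n{\left(q \right)} = 0 \left(-2 - 5\right) = 0 \left(-7\right) = 0$)
$\left(B + n{\left(2 \right)}\right)^{2} = \left(-51 + 0\right)^{2} = \left(-51\right)^{2} = 2601$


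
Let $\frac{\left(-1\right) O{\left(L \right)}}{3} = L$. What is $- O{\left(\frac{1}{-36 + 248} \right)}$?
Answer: $\frac{3}{212} \approx 0.014151$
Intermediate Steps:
$O{\left(L \right)} = - 3 L$
$- O{\left(\frac{1}{-36 + 248} \right)} = - \frac{-3}{-36 + 248} = - \frac{-3}{212} = \left(-1\right) \left(- \frac{3}{212}\right) = \frac{3}{212}$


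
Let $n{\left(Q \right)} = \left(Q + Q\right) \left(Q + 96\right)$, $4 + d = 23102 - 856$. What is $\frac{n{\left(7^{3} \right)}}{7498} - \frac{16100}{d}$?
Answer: $\frac{1644387367}{41692629} \approx 39.441$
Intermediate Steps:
$d = 22242$ ($d = -4 + \left(23102 - 856\right) = -4 + 22246 = 22242$)
$n{\left(Q \right)} = 2 Q \left(96 + Q\right)$
$\frac{n{\left(7^{3} \right)}}{7498} - \frac{16100}{d} = \frac{2 \cdot 7^{3} \left(96 + 7^{3}\right)}{7498} - \frac{16100}{22242} = 2 \cdot 343 \left(96 + 343\right) \frac{1}{7498} - \frac{8050}{11121} = 2 \cdot 343 \cdot 439 \cdot \frac{1}{7498} - \frac{8050}{11121} = 301154 \cdot \frac{1}{7498} - \frac{8050}{11121} = \frac{150577}{3749} - \frac{8050}{11121} = \frac{1644387367}{41692629}$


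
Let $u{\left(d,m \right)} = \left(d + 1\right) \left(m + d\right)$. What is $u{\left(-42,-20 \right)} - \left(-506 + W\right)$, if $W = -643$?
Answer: $3691$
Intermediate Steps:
$u{\left(d,m \right)} = \left(1 + d\right) \left(d + m\right)$
$u{\left(-42,-20 \right)} - \left(-506 + W\right) = \left(-42 - 20 + \left(-42\right)^{2} - -840\right) - \left(-506 - 643\right) = \left(-42 - 20 + 1764 + 840\right) - -1149 = 2542 + 1149 = 3691$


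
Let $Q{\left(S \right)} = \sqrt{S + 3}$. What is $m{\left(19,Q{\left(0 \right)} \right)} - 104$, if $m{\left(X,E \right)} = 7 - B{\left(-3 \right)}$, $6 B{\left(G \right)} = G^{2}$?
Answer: $- \frac{197}{2} \approx -98.5$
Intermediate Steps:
$Q{\left(S \right)} = \sqrt{3 + S}$
$B{\left(G \right)} = \frac{G^{2}}{6}$
$m{\left(X,E \right)} = \frac{11}{2}$ ($m{\left(X,E \right)} = 7 - \frac{\left(-3\right)^{2}}{6} = 7 - \frac{1}{6} \cdot 9 = 7 - \frac{3}{2} = \frac{11}{2}$)
$m{\left(19,Q{\left(0 \right)} \right)} - 104 = \frac{11}{2} - 104 = - \frac{197}{2}$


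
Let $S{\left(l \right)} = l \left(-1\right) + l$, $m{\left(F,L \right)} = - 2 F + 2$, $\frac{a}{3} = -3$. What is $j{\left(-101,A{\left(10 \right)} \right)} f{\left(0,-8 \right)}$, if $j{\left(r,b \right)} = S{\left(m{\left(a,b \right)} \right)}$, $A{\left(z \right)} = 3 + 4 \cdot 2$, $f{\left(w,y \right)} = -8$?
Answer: $0$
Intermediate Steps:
$a = -9$ ($a = 3 \left(-3\right) = -9$)
$m{\left(F,L \right)} = 2 - 2 F$
$S{\left(l \right)} = 0$ ($S{\left(l \right)} = - l + l = 0$)
$A{\left(z \right)} = 11$ ($A{\left(z \right)} = 3 + 8 = 11$)
$j{\left(r,b \right)} = 0$
$j{\left(-101,A{\left(10 \right)} \right)} f{\left(0,-8 \right)} = 0 \left(-8\right) = 0$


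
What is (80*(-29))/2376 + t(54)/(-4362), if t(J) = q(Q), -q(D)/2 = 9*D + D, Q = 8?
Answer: -202910/215919 ≈ -0.93975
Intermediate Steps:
q(D) = -20*D (q(D) = -2*(9*D + D) = -20*D)
t(J) = -160 (t(J) = -20*8 = -160)
(80*(-29))/2376 + t(54)/(-4362) = (80*(-29))/2376 - 160/(-4362) = -2320*1/2376 - 160*(-1/4362) = -290/297 + 80/2181 = -202910/215919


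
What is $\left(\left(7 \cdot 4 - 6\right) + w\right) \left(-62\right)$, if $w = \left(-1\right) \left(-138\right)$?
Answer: $-9920$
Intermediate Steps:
$w = 138$
$\left(\left(7 \cdot 4 - 6\right) + w\right) \left(-62\right) = \left(\left(7 \cdot 4 - 6\right) + 138\right) \left(-62\right) = \left(\left(28 - 6\right) + 138\right) \left(-62\right) = \left(22 + 138\right) \left(-62\right) = 160 \left(-62\right) = -9920$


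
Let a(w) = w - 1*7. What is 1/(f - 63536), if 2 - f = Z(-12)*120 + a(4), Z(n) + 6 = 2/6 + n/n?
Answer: -1/62971 ≈ -1.5880e-5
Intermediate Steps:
a(w) = -7 + w (a(w) = w - 7 = -7 + w)
Z(n) = -14/3 (Z(n) = -6 + (2/6 + n/n) = -6 + (2*(⅙) + 1) = -6 + (⅓ + 1) = -6 + 4/3 = -14/3)
f = 565 (f = 2 - (-14/3*120 + (-7 + 4)) = 2 - (-560 - 3) = 2 - 1*(-563) = 2 + 563 = 565)
1/(f - 63536) = 1/(565 - 63536) = 1/(-62971) = -1/62971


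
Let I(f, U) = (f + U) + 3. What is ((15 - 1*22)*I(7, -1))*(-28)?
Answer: 1764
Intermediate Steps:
I(f, U) = 3 + U + f (I(f, U) = (U + f) + 3 = 3 + U + f)
((15 - 1*22)*I(7, -1))*(-28) = ((15 - 1*22)*(3 - 1 + 7))*(-28) = ((15 - 22)*9)*(-28) = -7*9*(-28) = -63*(-28) = 1764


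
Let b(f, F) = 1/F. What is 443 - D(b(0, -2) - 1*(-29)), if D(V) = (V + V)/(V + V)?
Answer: 442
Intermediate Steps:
D(V) = 1 (D(V) = (2*V)/((2*V)) = (2*V)*(1/(2*V)) = 1)
443 - D(b(0, -2) - 1*(-29)) = 443 - 1*1 = 443 - 1 = 442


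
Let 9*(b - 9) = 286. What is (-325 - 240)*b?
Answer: -207355/9 ≈ -23039.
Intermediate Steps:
b = 367/9 (b = 9 + (⅑)*286 = 9 + 286/9 = 367/9 ≈ 40.778)
(-325 - 240)*b = (-325 - 240)*(367/9) = -565*367/9 = -207355/9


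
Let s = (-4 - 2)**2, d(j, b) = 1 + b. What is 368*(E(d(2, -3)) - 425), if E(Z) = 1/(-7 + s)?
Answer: -4535232/29 ≈ -1.5639e+5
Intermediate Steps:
s = 36 (s = (-6)**2 = 36)
E(Z) = 1/29 (E(Z) = 1/(-7 + 36) = 1/29)
368*(E(d(2, -3)) - 425) = 368*(1/29 - 425) = 368*(-12324/29) = -4535232/29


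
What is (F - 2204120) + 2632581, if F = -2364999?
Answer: -1936538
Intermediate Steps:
(F - 2204120) + 2632581 = (-2364999 - 2204120) + 2632581 = -4569119 + 2632581 = -1936538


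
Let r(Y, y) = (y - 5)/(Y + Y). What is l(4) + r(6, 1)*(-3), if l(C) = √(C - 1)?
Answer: 1 + √3 ≈ 2.7321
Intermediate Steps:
l(C) = √(-1 + C)
r(Y, y) = (-5 + y)/(2*Y) (r(Y, y) = (-5 + y)/((2*Y)) = (-5 + y)*(1/(2*Y)) = (-5 + y)/(2*Y))
l(4) + r(6, 1)*(-3) = √(-1 + 4) + ((½)*(-5 + 1)/6)*(-3) = √3 + ((½)*(⅙)*(-4))*(-3) = √3 - ⅓*(-3) = √3 + 1 = 1 + √3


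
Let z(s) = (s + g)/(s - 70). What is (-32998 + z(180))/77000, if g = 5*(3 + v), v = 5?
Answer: -8249/19250 ≈ -0.42852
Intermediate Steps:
g = 40 (g = 5*(3 + 5) = 5*8 = 40)
z(s) = (40 + s)/(-70 + s) (z(s) = (s + 40)/(s - 70) = (40 + s)/(-70 + s))
(-32998 + z(180))/77000 = (-32998 + (40 + 180)/(-70 + 180))/77000 = (-32998 + 220/110)*(1/77000) = (-32998 + (1/110)*220)*(1/77000) = (-32998 + 2)*(1/77000) = -32996*1/77000 = -8249/19250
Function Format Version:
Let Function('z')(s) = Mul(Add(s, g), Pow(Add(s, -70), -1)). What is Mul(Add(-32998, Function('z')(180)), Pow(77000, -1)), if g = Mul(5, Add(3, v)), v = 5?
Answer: Rational(-8249, 19250) ≈ -0.42852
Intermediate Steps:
g = 40 (g = Mul(5, Add(3, 5)) = Mul(5, 8) = 40)
Function('z')(s) = Mul(Pow(Add(-70, s), -1), Add(40, s)) (Function('z')(s) = Mul(Add(s, 40), Pow(Add(s, -70), -1)) = Mul(Add(40, s), Pow(Add(-70, s), -1)) = Mul(Pow(Add(-70, s), -1), Add(40, s)))
Mul(Add(-32998, Function('z')(180)), Pow(77000, -1)) = Mul(Add(-32998, Mul(Pow(Add(-70, 180), -1), Add(40, 180))), Pow(77000, -1)) = Mul(Add(-32998, Mul(Pow(110, -1), 220)), Rational(1, 77000)) = Mul(Add(-32998, Mul(Rational(1, 110), 220)), Rational(1, 77000)) = Mul(Add(-32998, 2), Rational(1, 77000)) = Mul(-32996, Rational(1, 77000)) = Rational(-8249, 19250)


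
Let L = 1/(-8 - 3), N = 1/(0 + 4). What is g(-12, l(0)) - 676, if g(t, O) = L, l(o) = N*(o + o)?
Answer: -7437/11 ≈ -676.09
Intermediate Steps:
N = ¼ (N = 1/4 = ¼ ≈ 0.25000)
l(o) = o/2 (l(o) = (o + o)/4 = (2*o)/4 = o/2)
L = -1/11 (L = 1/(-11) = -1/11 ≈ -0.090909)
g(t, O) = -1/11
g(-12, l(0)) - 676 = -1/11 - 676 = -7437/11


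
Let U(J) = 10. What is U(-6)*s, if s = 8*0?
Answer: 0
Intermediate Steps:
s = 0
U(-6)*s = 10*0 = 0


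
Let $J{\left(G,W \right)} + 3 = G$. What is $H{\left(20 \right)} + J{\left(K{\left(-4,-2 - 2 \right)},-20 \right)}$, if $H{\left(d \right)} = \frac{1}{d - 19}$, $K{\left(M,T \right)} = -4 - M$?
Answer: $-2$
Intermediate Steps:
$J{\left(G,W \right)} = -3 + G$
$H{\left(d \right)} = \frac{1}{-19 + d}$
$H{\left(20 \right)} + J{\left(K{\left(-4,-2 - 2 \right)},-20 \right)} = \frac{1}{-19 + 20} - 3 = 1^{-1} + \left(-3 + \left(-4 + 4\right)\right) = 1 + \left(-3 + 0\right) = 1 - 3 = -2$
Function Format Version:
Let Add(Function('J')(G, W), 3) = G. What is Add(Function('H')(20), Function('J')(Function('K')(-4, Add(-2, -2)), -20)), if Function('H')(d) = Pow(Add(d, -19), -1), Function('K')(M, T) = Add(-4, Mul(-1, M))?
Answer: -2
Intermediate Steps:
Function('J')(G, W) = Add(-3, G)
Function('H')(d) = Pow(Add(-19, d), -1)
Add(Function('H')(20), Function('J')(Function('K')(-4, Add(-2, -2)), -20)) = Add(Pow(Add(-19, 20), -1), Add(-3, Add(-4, Mul(-1, -4)))) = Add(Pow(1, -1), Add(-3, Add(-4, 4))) = Add(1, Add(-3, 0)) = Add(1, -3) = -2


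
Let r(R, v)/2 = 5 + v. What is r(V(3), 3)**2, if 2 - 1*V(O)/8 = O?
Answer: 256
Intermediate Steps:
V(O) = 16 - 8*O
r(R, v) = 10 + 2*v (r(R, v) = 2*(5 + v) = 10 + 2*v)
r(V(3), 3)**2 = (10 + 2*3)**2 = (10 + 6)**2 = 16**2 = 256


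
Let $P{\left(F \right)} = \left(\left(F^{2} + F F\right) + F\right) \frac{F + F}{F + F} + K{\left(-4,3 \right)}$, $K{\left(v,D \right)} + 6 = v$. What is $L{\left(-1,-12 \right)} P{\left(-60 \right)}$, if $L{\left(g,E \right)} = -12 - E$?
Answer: $0$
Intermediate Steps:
$K{\left(v,D \right)} = -6 + v$
$P{\left(F \right)} = -10 + F + 2 F^{2}$ ($P{\left(F \right)} = \left(\left(F^{2} + F F\right) + F\right) \frac{F + F}{F + F} - 10 = \left(\left(F^{2} + F^{2}\right) + F\right) \frac{2 F}{2 F} - 10 = \left(2 F^{2} + F\right) 2 F \frac{1}{2 F} - 10 = \left(F + 2 F^{2}\right) 1 - 10 = \left(F + 2 F^{2}\right) - 10 = -10 + F + 2 F^{2}$)
$L{\left(-1,-12 \right)} P{\left(-60 \right)} = \left(-12 - -12\right) \left(-10 - 60 + 2 \left(-60\right)^{2}\right) = \left(-12 + 12\right) \left(-10 - 60 + 2 \cdot 3600\right) = 0 \left(-10 - 60 + 7200\right) = 0 \cdot 7130 = 0$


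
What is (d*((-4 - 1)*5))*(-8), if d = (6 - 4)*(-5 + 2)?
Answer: -1200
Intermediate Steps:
d = -6 (d = 2*(-3) = -6)
(d*((-4 - 1)*5))*(-8) = -6*(-4 - 1)*5*(-8) = -(-30)*5*(-8) = -6*(-25)*(-8) = 150*(-8) = -1200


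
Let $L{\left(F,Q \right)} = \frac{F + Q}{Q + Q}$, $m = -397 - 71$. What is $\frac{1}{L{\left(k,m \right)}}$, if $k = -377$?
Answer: $\frac{72}{65} \approx 1.1077$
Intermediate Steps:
$m = -468$ ($m = -397 - 71 = -468$)
$L{\left(F,Q \right)} = \frac{F + Q}{2 Q}$
$\frac{1}{L{\left(k,m \right)}} = \frac{1}{\frac{1}{2} \frac{1}{-468} \left(-377 - 468\right)} = \frac{1}{\frac{1}{2} \left(- \frac{1}{468}\right) \left(-845\right)} = \frac{1}{\frac{65}{72}} = \frac{72}{65}$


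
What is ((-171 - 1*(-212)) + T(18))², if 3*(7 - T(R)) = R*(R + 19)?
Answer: 30276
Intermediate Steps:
T(R) = 7 - R*(19 + R)/3 (T(R) = 7 - R*(R + 19)/3 = 7 - R*(19 + R)/3)
((-171 - 1*(-212)) + T(18))² = ((-171 - 1*(-212)) + (7 - 19/3*18 - ⅓*18²))² = ((-171 + 212) + (7 - 114 - ⅓*324))² = (41 + (7 - 114 - 108))² = (41 - 215)² = (-174)² = 30276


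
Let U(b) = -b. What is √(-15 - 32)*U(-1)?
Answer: I*√47 ≈ 6.8557*I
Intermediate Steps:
√(-15 - 32)*U(-1) = √(-15 - 32)*(-1*(-1)) = √(-47)*1 = (I*√47)*1 = I*√47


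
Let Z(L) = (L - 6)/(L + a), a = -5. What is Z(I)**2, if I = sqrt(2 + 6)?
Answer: 492/289 + 88*sqrt(2)/289 ≈ 2.1330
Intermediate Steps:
I = 2*sqrt(2) (I = sqrt(8) = 2*sqrt(2) ≈ 2.8284)
Z(L) = (-6 + L)/(-5 + L) (Z(L) = (L - 6)/(L - 5) = (-6 + L)/(-5 + L))
Z(I)**2 = ((-6 + 2*sqrt(2))/(-5 + 2*sqrt(2)))**2 = (-6 + 2*sqrt(2))**2/(-5 + 2*sqrt(2))**2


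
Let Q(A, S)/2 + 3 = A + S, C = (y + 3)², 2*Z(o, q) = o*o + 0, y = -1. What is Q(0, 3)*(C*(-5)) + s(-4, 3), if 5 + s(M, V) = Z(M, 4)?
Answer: 3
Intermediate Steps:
Z(o, q) = o²/2 (Z(o, q) = (o*o + 0)/2 = (o² + 0)/2 = o²/2)
C = 4 (C = (-1 + 3)² = 2² = 4)
s(M, V) = -5 + M²/2
Q(A, S) = -6 + 2*A + 2*S (Q(A, S) = -6 + 2*(A + S) = -6 + (2*A + 2*S) = -6 + 2*A + 2*S)
Q(0, 3)*(C*(-5)) + s(-4, 3) = (-6 + 2*0 + 2*3)*(4*(-5)) + (-5 + (½)*(-4)²) = (-6 + 0 + 6)*(-20) + (-5 + (½)*16) = 0*(-20) + (-5 + 8) = 0 + 3 = 3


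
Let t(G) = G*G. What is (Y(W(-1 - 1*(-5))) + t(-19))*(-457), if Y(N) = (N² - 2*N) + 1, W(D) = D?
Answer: -169090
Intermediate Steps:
t(G) = G²
Y(N) = 1 + N² - 2*N
(Y(W(-1 - 1*(-5))) + t(-19))*(-457) = ((1 + (-1 - 1*(-5))² - 2*(-1 - 1*(-5))) + (-19)²)*(-457) = ((1 + (-1 + 5)² - 2*(-1 + 5)) + 361)*(-457) = ((1 + 4² - 2*4) + 361)*(-457) = ((1 + 16 - 8) + 361)*(-457) = (9 + 361)*(-457) = 370*(-457) = -169090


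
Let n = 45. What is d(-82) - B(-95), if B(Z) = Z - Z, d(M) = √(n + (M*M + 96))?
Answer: √6865 ≈ 82.855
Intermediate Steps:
d(M) = √(141 + M²) (d(M) = √(45 + (M*M + 96)) = √(45 + (M² + 96)) = √(45 + (96 + M²)) = √(141 + M²))
B(Z) = 0
d(-82) - B(-95) = √(141 + (-82)²) - 1*0 = √(141 + 6724) + 0 = √6865 + 0 = √6865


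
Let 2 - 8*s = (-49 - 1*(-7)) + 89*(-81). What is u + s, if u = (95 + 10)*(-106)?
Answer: -81787/8 ≈ -10223.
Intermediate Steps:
s = 7253/8 (s = ¼ - ((-49 - 1*(-7)) + 89*(-81))/8 = ¼ - ((-49 + 7) - 7209)/8 = ¼ - (-42 - 7209)/8 = ¼ - ⅛*(-7251) = ¼ + 7251/8 = 7253/8 ≈ 906.63)
u = -11130 (u = 105*(-106) = -11130)
u + s = -11130 + 7253/8 = -81787/8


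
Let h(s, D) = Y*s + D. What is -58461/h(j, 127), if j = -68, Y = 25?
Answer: 4497/121 ≈ 37.165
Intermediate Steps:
h(s, D) = D + 25*s (h(s, D) = 25*s + D = D + 25*s)
-58461/h(j, 127) = -58461/(127 + 25*(-68)) = -58461/(127 - 1700) = -58461/(-1573) = -58461*(-1/1573) = 4497/121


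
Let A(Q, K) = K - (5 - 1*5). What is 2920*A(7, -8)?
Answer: -23360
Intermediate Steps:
A(Q, K) = K (A(Q, K) = K - (5 - 5) = K - 1*0 = K + 0 = K)
2920*A(7, -8) = 2920*(-8) = -23360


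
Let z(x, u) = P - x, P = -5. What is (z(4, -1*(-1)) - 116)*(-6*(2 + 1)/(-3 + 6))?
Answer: 750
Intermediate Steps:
z(x, u) = -5 - x
(z(4, -1*(-1)) - 116)*(-6*(2 + 1)/(-3 + 6)) = ((-5 - 1*4) - 116)*(-6*(2 + 1)/(-3 + 6)) = ((-5 - 4) - 116)*(-18/3) = (-9 - 116)*(-18/3) = -(-750) = -125*(-6) = 750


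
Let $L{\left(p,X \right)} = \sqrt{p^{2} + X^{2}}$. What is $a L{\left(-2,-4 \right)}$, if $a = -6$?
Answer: $- 12 \sqrt{5} \approx -26.833$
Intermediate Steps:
$L{\left(p,X \right)} = \sqrt{X^{2} + p^{2}}$
$a L{\left(-2,-4 \right)} = - 6 \sqrt{\left(-4\right)^{2} + \left(-2\right)^{2}} = - 6 \sqrt{16 + 4} = - 6 \sqrt{20} = - 6 \cdot 2 \sqrt{5} = - 12 \sqrt{5}$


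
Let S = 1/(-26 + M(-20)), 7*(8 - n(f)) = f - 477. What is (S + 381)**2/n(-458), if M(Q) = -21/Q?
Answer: 252963408607/246759991 ≈ 1025.1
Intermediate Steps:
n(f) = 533/7 - f/7 (n(f) = 8 - (f - 477)/7 = 8 - (-477 + f)/7 = 8 + (477/7 - f/7) = 533/7 - f/7)
S = -20/499 (S = 1/(-26 - 21/(-20)) = 1/(-26 - 21*(-1/20)) = 1/(-26 + 21/20) = 1/(-499/20) = -20/499 ≈ -0.040080)
(S + 381)**2/n(-458) = (-20/499 + 381)**2/(533/7 - 1/7*(-458)) = (190099/499)**2/(533/7 + 458/7) = 36137629801/(249001*(991/7)) = (36137629801/249001)*(7/991) = 252963408607/246759991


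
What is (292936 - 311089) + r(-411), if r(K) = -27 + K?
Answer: -18591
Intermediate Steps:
(292936 - 311089) + r(-411) = (292936 - 311089) + (-27 - 411) = -18153 - 438 = -18591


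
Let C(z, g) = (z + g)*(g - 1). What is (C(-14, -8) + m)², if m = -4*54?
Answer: 324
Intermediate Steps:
C(z, g) = (-1 + g)*(g + z) (C(z, g) = (g + z)*(-1 + g) = (-1 + g)*(g + z))
m = -216
(C(-14, -8) + m)² = (((-8)² - 1*(-8) - 1*(-14) - 8*(-14)) - 216)² = ((64 + 8 + 14 + 112) - 216)² = (198 - 216)² = (-18)² = 324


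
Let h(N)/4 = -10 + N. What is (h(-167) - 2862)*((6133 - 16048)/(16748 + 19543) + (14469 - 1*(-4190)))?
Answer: -805801186260/12097 ≈ -6.6612e+7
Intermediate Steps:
h(N) = -40 + 4*N (h(N) = 4*(-10 + N) = -40 + 4*N)
(h(-167) - 2862)*((6133 - 16048)/(16748 + 19543) + (14469 - 1*(-4190))) = ((-40 + 4*(-167)) - 2862)*((6133 - 16048)/(16748 + 19543) + (14469 - 1*(-4190))) = ((-40 - 668) - 2862)*(-9915/36291 + (14469 + 4190)) = (-708 - 2862)*(-9915*1/36291 + 18659) = -3570*(-3305/12097 + 18659) = -3570*225714618/12097 = -805801186260/12097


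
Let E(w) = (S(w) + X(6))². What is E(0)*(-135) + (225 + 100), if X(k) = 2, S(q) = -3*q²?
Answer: -215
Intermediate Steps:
E(w) = (2 - 3*w²)² (E(w) = (-3*w² + 2)² = (2 - 3*w²)²)
E(0)*(-135) + (225 + 100) = (-2 + 3*0²)²*(-135) + (225 + 100) = (-2 + 3*0)²*(-135) + 325 = (-2 + 0)²*(-135) + 325 = (-2)²*(-135) + 325 = 4*(-135) + 325 = -540 + 325 = -215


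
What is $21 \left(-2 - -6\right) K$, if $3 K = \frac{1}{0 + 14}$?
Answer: $2$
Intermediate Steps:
$K = \frac{1}{42}$ ($K = \frac{1}{3 \left(0 + 14\right)} = \frac{1}{3 \cdot 14} = \frac{1}{3} \cdot \frac{1}{14} = \frac{1}{42} \approx 0.02381$)
$21 \left(-2 - -6\right) K = 21 \left(-2 - -6\right) \frac{1}{42} = 21 \left(-2 + 6\right) \frac{1}{42} = 21 \cdot 4 \cdot \frac{1}{42} = 84 \cdot \frac{1}{42} = 2$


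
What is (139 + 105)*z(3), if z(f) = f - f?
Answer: 0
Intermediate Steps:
z(f) = 0
(139 + 105)*z(3) = (139 + 105)*0 = 244*0 = 0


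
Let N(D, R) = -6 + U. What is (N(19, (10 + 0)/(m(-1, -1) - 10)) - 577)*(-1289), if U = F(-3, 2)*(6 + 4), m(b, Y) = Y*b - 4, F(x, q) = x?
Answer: 790157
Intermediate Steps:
m(b, Y) = -4 + Y*b
U = -30 (U = -3*(6 + 4) = -3*10 = -30)
N(D, R) = -36 (N(D, R) = -6 - 30 = -36)
(N(19, (10 + 0)/(m(-1, -1) - 10)) - 577)*(-1289) = (-36 - 577)*(-1289) = -613*(-1289) = 790157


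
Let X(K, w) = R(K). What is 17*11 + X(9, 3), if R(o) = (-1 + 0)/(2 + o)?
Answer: 2056/11 ≈ 186.91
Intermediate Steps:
R(o) = -1/(2 + o)
X(K, w) = -1/(2 + K)
17*11 + X(9, 3) = 17*11 - 1/(2 + 9) = 187 - 1/11 = 2056/11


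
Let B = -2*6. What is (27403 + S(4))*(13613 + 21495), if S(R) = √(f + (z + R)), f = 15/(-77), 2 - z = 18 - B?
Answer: 962064524 + 315972*I*√1771/77 ≈ 9.6206e+8 + 1.7269e+5*I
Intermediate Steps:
B = -12
z = -28 (z = 2 - (18 - 1*(-12)) = 2 - (18 + 12) = 2 - 1*30 = 2 - 30 = -28)
f = -15/77 (f = 15*(-1/77) = -15/77 ≈ -0.19481)
S(R) = √(-2171/77 + R) (S(R) = √(-15/77 + (-28 + R)) = √(-2171/77 + R))
(27403 + S(4))*(13613 + 21495) = (27403 + √(-167167 + 5929*4)/77)*(13613 + 21495) = (27403 + √(-167167 + 23716)/77)*35108 = (27403 + √(-143451)/77)*35108 = (27403 + (9*I*√1771)/77)*35108 = (27403 + 9*I*√1771/77)*35108 = 962064524 + 315972*I*√1771/77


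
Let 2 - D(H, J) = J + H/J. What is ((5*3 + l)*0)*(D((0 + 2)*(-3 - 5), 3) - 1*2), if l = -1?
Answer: 0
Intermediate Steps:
D(H, J) = 2 - J - H/J (D(H, J) = 2 - (J + H/J) = 2 + (-J - H/J) = 2 - J - H/J)
((5*3 + l)*0)*(D((0 + 2)*(-3 - 5), 3) - 1*2) = ((5*3 - 1)*0)*((2 - 1*3 - 1*(0 + 2)*(-3 - 5)/3) - 1*2) = ((15 - 1)*0)*((2 - 3 - 1*2*(-8)*1/3) - 2) = (14*0)*((2 - 3 - 1*(-16)*1/3) - 2) = 0*((2 - 3 + 16/3) - 2) = 0*(13/3 - 2) = 0*(7/3) = 0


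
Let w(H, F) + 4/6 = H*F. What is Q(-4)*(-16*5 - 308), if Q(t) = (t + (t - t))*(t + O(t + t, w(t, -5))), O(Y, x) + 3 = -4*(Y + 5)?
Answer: 7760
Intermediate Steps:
w(H, F) = -⅔ + F*H (w(H, F) = -⅔ + H*F = -⅔ + F*H)
O(Y, x) = -23 - 4*Y (O(Y, x) = -3 - 4*(Y + 5) = -3 - 4*(5 + Y) = -3 + (-20 - 4*Y) = -23 - 4*Y)
Q(t) = t*(-23 - 7*t) (Q(t) = (t + (t - t))*(t + (-23 - 4*(t + t))) = (t + 0)*(t + (-23 - 8*t)) = t*(t + (-23 - 8*t)) = t*(-23 - 7*t))
Q(-4)*(-16*5 - 308) = (-1*(-4)*(23 + 7*(-4)))*(-16*5 - 308) = (-1*(-4)*(23 - 28))*(-80 - 308) = -1*(-4)*(-5)*(-388) = -20*(-388) = 7760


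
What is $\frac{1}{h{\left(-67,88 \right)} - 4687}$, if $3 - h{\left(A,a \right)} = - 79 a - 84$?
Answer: $\frac{1}{2352} \approx 0.00042517$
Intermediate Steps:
$h{\left(A,a \right)} = 87 + 79 a$ ($h{\left(A,a \right)} = 3 - \left(- 79 a - 84\right) = 3 - \left(-84 - 79 a\right) = 3 + \left(84 + 79 a\right) = 87 + 79 a$)
$\frac{1}{h{\left(-67,88 \right)} - 4687} = \frac{1}{\left(87 + 79 \cdot 88\right) - 4687} = \frac{1}{\left(87 + 6952\right) - 4687} = \frac{1}{7039 - 4687} = \frac{1}{2352}$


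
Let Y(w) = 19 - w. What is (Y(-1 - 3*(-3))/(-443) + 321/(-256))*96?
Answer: -435057/3544 ≈ -122.76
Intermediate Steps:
(Y(-1 - 3*(-3))/(-443) + 321/(-256))*96 = ((19 - (-1 - 3*(-3)))/(-443) + 321/(-256))*96 = ((19 - (-1 + 9))*(-1/443) + 321*(-1/256))*96 = ((19 - 1*8)*(-1/443) - 321/256)*96 = ((19 - 8)*(-1/443) - 321/256)*96 = (11*(-1/443) - 321/256)*96 = (-11/443 - 321/256)*96 = -145019/113408*96 = -435057/3544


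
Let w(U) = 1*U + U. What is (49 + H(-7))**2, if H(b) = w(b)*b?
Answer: 21609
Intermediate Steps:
w(U) = 2*U (w(U) = U + U = 2*U)
H(b) = 2*b**2 (H(b) = (2*b)*b = 2*b**2)
(49 + H(-7))**2 = (49 + 2*(-7)**2)**2 = (49 + 2*49)**2 = (49 + 98)**2 = 147**2 = 21609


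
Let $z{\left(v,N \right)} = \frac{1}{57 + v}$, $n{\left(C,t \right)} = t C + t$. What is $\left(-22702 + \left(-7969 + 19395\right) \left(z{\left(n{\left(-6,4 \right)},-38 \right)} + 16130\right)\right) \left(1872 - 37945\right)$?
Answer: $- \frac{245957347975376}{37} \approx -6.6475 \cdot 10^{12}$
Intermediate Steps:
$n{\left(C,t \right)} = t + C t$ ($n{\left(C,t \right)} = C t + t = t + C t$)
$\left(-22702 + \left(-7969 + 19395\right) \left(z{\left(n{\left(-6,4 \right)},-38 \right)} + 16130\right)\right) \left(1872 - 37945\right) = \left(-22702 + \left(-7969 + 19395\right) \left(\frac{1}{57 + 4 \left(1 - 6\right)} + 16130\right)\right) \left(1872 - 37945\right) = \left(-22702 + 11426 \left(\frac{1}{57 + 4 \left(-5\right)} + 16130\right)\right) \left(-36073\right) = \left(-22702 + 11426 \left(\frac{1}{57 - 20} + 16130\right)\right) \left(-36073\right) = \left(-22702 + 11426 \left(\frac{1}{37} + 16130\right)\right) \left(-36073\right) = \left(-22702 + 11426 \cdot \frac{596811}{37}\right) \left(-36073\right) = \left(-22702 + \frac{6819162486}{37}\right) \left(-36073\right) = \frac{6818322512}{37} \left(-36073\right) = - \frac{245957347975376}{37}$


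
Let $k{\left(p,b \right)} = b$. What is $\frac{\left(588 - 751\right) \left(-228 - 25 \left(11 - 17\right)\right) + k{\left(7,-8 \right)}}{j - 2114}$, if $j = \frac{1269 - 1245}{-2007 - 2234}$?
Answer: $- \frac{26943073}{4482749} \approx -6.0104$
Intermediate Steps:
$j = - \frac{24}{4241}$ ($j = \frac{24}{-4241} = 24 \left(- \frac{1}{4241}\right) = - \frac{24}{4241} \approx -0.005659$)
$\frac{\left(588 - 751\right) \left(-228 - 25 \left(11 - 17\right)\right) + k{\left(7,-8 \right)}}{j - 2114} = \frac{\left(588 - 751\right) \left(-228 - 25 \left(11 - 17\right)\right) - 8}{- \frac{24}{4241} - 2114} = \frac{- 163 \left(-228 - -150\right) - 8}{- \frac{8965498}{4241}} = \left(- 163 \left(-228 + 150\right) - 8\right) \left(- \frac{4241}{8965498}\right) = \left(\left(-163\right) \left(-78\right) - 8\right) \left(- \frac{4241}{8965498}\right) = \left(12714 - 8\right) \left(- \frac{4241}{8965498}\right) = 12706 \left(- \frac{4241}{8965498}\right) = - \frac{26943073}{4482749}$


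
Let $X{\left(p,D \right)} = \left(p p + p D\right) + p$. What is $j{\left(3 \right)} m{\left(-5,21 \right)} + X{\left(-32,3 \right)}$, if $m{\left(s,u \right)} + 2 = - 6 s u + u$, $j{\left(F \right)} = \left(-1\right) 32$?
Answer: $-19872$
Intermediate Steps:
$j{\left(F \right)} = -32$
$m{\left(s,u \right)} = -2 + u - 6 s u$ ($m{\left(s,u \right)} = -2 + \left(- 6 s u + u\right) = -2 - \left(- u + 6 s u\right) = -2 + u - 6 s u$)
$X{\left(p,D \right)} = p + p^{2} + D p$ ($X{\left(p,D \right)} = \left(p^{2} + D p\right) + p = p + p^{2} + D p$)
$j{\left(3 \right)} m{\left(-5,21 \right)} + X{\left(-32,3 \right)} = - 32 \left(-2 + 21 - \left(-30\right) 21\right) - 32 \left(1 + 3 - 32\right) = - 32 \left(-2 + 21 + 630\right) - -896 = \left(-32\right) 649 + 896 = -20768 + 896 = -19872$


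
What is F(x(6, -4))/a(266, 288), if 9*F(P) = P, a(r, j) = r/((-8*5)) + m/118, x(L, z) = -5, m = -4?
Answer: 5900/70983 ≈ 0.083118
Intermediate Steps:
a(r, j) = -2/59 - r/40 (a(r, j) = r/((-8*5)) - 4/118 = r/(-40) - 4*1/118 = r*(-1/40) - 2/59 = -r/40 - 2/59 = -2/59 - r/40)
F(P) = P/9
F(x(6, -4))/a(266, 288) = ((1/9)*(-5))/(-2/59 - 1/40*266) = -5/(9*(-2/59 - 133/20)) = -5/(9*(-7887/1180)) = -5/9*(-1180/7887) = 5900/70983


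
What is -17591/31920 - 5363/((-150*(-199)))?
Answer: -3315611/4537200 ≈ -0.73076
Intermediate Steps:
-17591/31920 - 5363/((-150*(-199))) = -17591*1/31920 - 5363/29850 = -2513/4560 - 5363*1/29850 = -2513/4560 - 5363/29850 = -3315611/4537200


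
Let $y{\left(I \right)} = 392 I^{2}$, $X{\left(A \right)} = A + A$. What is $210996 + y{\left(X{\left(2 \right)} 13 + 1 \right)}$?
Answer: $1312124$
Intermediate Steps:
$X{\left(A \right)} = 2 A$
$210996 + y{\left(X{\left(2 \right)} 13 + 1 \right)} = 210996 + 392 \left(2 \cdot 2 \cdot 13 + 1\right)^{2} = 210996 + 392 \left(4 \cdot 13 + 1\right)^{2} = 210996 + 392 \left(52 + 1\right)^{2} = 210996 + 392 \cdot 53^{2} = 210996 + 392 \cdot 2809 = 210996 + 1101128 = 1312124$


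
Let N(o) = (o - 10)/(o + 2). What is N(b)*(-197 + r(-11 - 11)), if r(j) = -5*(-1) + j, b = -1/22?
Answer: 47294/43 ≈ 1099.9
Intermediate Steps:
b = -1/22 (b = -1*1/22 = -1/22 ≈ -0.045455)
N(o) = (-10 + o)/(2 + o)
r(j) = 5 + j
N(b)*(-197 + r(-11 - 11)) = ((-10 - 1/22)/(2 - 1/22))*(-197 + (5 + (-11 - 11))) = (-221/22/(43/22))*(-197 + (5 - 22)) = ((22/43)*(-221/22))*(-197 - 17) = -221/43*(-214) = 47294/43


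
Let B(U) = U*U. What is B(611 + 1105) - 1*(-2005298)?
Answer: 4949954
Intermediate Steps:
B(U) = U**2
B(611 + 1105) - 1*(-2005298) = (611 + 1105)**2 - 1*(-2005298) = 1716**2 + 2005298 = 2944656 + 2005298 = 4949954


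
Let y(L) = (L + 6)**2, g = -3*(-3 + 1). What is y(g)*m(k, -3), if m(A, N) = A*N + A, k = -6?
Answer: 1728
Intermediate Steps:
g = 6 (g = -3*(-2) = 6)
m(A, N) = A + A*N
y(L) = (6 + L)**2
y(g)*m(k, -3) = (6 + 6)**2*(-6*(1 - 3)) = 12**2*(-6*(-2)) = 144*12 = 1728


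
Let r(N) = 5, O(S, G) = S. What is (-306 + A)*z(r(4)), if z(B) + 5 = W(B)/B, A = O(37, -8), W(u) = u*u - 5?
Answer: 269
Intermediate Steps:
W(u) = -5 + u**2 (W(u) = u**2 - 5 = -5 + u**2)
A = 37
z(B) = -5 + (-5 + B**2)/B
(-306 + A)*z(r(4)) = (-306 + 37)*(-5 + 5 - 5/5) = -269*(-5 + 5 - 5*1/5) = -269*(-5 + 5 - 1) = -269*(-1) = 269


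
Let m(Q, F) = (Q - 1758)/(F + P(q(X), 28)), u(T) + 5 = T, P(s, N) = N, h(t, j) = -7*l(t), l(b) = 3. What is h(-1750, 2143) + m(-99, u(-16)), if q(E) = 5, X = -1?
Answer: -2004/7 ≈ -286.29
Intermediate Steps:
h(t, j) = -21 (h(t, j) = -7*3 = -21)
u(T) = -5 + T
m(Q, F) = (-1758 + Q)/(28 + F) (m(Q, F) = (Q - 1758)/(F + 28) = (-1758 + Q)/(28 + F))
h(-1750, 2143) + m(-99, u(-16)) = -21 + (-1758 - 99)/(28 + (-5 - 16)) = -21 - 1857/(28 - 21) = -21 - 1857/7 = -2004/7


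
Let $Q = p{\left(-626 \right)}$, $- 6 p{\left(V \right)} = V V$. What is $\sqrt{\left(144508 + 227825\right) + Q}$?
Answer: $\frac{\sqrt{2763183}}{3} \approx 554.09$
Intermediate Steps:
$p{\left(V \right)} = - \frac{V^{2}}{6}$ ($p{\left(V \right)} = - \frac{V V}{6} = - \frac{V^{2}}{6}$)
$Q = - \frac{195938}{3}$ ($Q = - \frac{\left(-626\right)^{2}}{6} = \left(- \frac{1}{6}\right) 391876 = - \frac{195938}{3} \approx -65313.0$)
$\sqrt{\left(144508 + 227825\right) + Q} = \sqrt{\left(144508 + 227825\right) - \frac{195938}{3}} = \sqrt{372333 - \frac{195938}{3}} = \sqrt{\frac{921061}{3}} = \frac{\sqrt{2763183}}{3}$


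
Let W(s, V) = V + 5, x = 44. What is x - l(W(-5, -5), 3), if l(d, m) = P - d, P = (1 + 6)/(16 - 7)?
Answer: 389/9 ≈ 43.222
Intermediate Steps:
W(s, V) = 5 + V
P = 7/9 ≈ 0.77778
l(d, m) = 7/9 - d
x - l(W(-5, -5), 3) = 44 - (7/9 - (5 - 5)) = 44 - (7/9 - 1*0) = 44 - (7/9 + 0) = 44 - 1*7/9 = 44 - 7/9 = 389/9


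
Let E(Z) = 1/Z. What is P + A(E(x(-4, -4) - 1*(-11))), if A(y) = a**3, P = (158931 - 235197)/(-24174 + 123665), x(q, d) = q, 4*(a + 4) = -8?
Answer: -21566322/99491 ≈ -216.77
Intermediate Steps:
a = -6 (a = -4 + (1/4)*(-8) = -4 - 2 = -6)
P = -76266/99491 ≈ -0.76656
A(y) = -216 (A(y) = (-6)**3 = -216)
P + A(E(x(-4, -4) - 1*(-11))) = -76266/99491 - 216 = -21566322/99491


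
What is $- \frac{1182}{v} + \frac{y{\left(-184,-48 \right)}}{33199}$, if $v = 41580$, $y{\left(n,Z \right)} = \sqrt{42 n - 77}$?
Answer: $- \frac{197}{6930} + \frac{i \sqrt{7805}}{33199} \approx -0.028427 + 0.0026611 i$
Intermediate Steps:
$y{\left(n,Z \right)} = \sqrt{-77 + 42 n}$
$- \frac{1182}{v} + \frac{y{\left(-184,-48 \right)}}{33199} = - \frac{1182}{41580} + \frac{\sqrt{-77 + 42 \left(-184\right)}}{33199} = \left(-1182\right) \frac{1}{41580} + \sqrt{-77 - 7728} \cdot \frac{1}{33199} = - \frac{197}{6930} + \sqrt{-7805} \cdot \frac{1}{33199} = - \frac{197}{6930} + i \sqrt{7805} \cdot \frac{1}{33199} = - \frac{197}{6930} + \frac{i \sqrt{7805}}{33199}$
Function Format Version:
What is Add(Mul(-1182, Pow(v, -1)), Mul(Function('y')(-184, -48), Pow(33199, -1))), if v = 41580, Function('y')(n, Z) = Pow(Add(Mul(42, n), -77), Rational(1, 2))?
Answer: Add(Rational(-197, 6930), Mul(Rational(1, 33199), I, Pow(7805, Rational(1, 2)))) ≈ Add(-0.028427, Mul(0.0026611, I))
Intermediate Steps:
Function('y')(n, Z) = Pow(Add(-77, Mul(42, n)), Rational(1, 2))
Add(Mul(-1182, Pow(v, -1)), Mul(Function('y')(-184, -48), Pow(33199, -1))) = Add(Mul(-1182, Pow(41580, -1)), Mul(Pow(Add(-77, Mul(42, -184)), Rational(1, 2)), Pow(33199, -1))) = Add(Mul(-1182, Rational(1, 41580)), Mul(Pow(Add(-77, -7728), Rational(1, 2)), Rational(1, 33199))) = Add(Rational(-197, 6930), Mul(Pow(-7805, Rational(1, 2)), Rational(1, 33199))) = Add(Rational(-197, 6930), Mul(Mul(I, Pow(7805, Rational(1, 2))), Rational(1, 33199))) = Add(Rational(-197, 6930), Mul(Rational(1, 33199), I, Pow(7805, Rational(1, 2))))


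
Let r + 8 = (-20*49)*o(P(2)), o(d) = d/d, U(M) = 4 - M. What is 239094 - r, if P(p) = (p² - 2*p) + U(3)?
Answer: 240082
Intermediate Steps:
P(p) = 1 + p² - 2*p (P(p) = (p² - 2*p) + (4 - 1*3) = (p² - 2*p) + (4 - 3) = (p² - 2*p) + 1 = 1 + p² - 2*p)
o(d) = 1
r = -988 (r = -8 - 20*49*1 = -8 - 980*1 = -8 - 980 = -988)
239094 - r = 239094 - 1*(-988) = 239094 + 988 = 240082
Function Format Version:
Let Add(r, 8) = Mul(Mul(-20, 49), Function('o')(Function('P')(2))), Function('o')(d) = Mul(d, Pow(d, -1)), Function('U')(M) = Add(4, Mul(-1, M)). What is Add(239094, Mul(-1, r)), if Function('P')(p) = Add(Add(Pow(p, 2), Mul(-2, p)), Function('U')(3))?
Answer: 240082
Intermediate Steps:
Function('P')(p) = Add(1, Pow(p, 2), Mul(-2, p)) (Function('P')(p) = Add(Add(Pow(p, 2), Mul(-2, p)), Add(4, Mul(-1, 3))) = Add(Add(Pow(p, 2), Mul(-2, p)), Add(4, -3)) = Add(Add(Pow(p, 2), Mul(-2, p)), 1) = Add(1, Pow(p, 2), Mul(-2, p)))
Function('o')(d) = 1
r = -988 (r = Add(-8, Mul(Mul(-20, 49), 1)) = Add(-8, Mul(-980, 1)) = Add(-8, -980) = -988)
Add(239094, Mul(-1, r)) = Add(239094, Mul(-1, -988)) = Add(239094, 988) = 240082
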